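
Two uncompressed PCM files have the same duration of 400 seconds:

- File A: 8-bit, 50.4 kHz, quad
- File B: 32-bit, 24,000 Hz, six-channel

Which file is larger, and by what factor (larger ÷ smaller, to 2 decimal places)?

File A: 50,400 × 1 × 4 = 201,600 bytes/s.
File B: 24,000 × 4 × 6 = 576,000 bytes/s.
File B is larger; ratio = 230,400,000 / 80,640,000 = 2.86.

File B, by a factor of 2.86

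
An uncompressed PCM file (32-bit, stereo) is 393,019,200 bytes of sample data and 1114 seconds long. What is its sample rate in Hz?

44,100 Hz

Bytes = sample_rate × seconds × bytes_per_sample × channels.
sample_rate = 393,019,200 / (1,114 × 4 × 2) = 393,019,200 / 8,912 = 44,100 Hz.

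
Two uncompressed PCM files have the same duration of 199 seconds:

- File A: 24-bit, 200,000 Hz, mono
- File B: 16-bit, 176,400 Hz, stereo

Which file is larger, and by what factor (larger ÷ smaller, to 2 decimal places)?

File B, by a factor of 1.18

File A: 200,000 × 3 × 1 = 600,000 bytes/s.
File B: 176,400 × 2 × 2 = 705,600 bytes/s.
File B is larger; ratio = 140,414,400 / 119,400,000 = 1.18.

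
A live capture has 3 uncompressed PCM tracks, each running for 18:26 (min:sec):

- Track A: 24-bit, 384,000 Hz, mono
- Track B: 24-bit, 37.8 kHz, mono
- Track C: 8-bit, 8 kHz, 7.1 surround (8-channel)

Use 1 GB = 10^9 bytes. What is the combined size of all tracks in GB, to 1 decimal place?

18:26 (min:sec) = 1,106 s.
Track A: 384,000 × 1,106 × 3 × 1 = 1,274,112,000 bytes.
Track B: 37,800 × 1,106 × 3 × 1 = 125,420,400 bytes.
Track C: 8,000 × 1,106 × 1 × 8 = 70,784,000 bytes.
Total = 1,470,316,400 bytes = 1.5 GB.

1.5 GB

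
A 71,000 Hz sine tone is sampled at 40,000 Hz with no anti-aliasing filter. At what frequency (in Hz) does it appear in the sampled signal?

Nyquist = 40,000/2 = 20,000 Hz; 71,000 Hz exceeds it.
Alias = |71,000 − 2×40,000| = |71,000 − 80,000| = 9,000 Hz.

9,000 Hz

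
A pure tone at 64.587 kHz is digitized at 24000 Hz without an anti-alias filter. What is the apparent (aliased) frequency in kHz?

Nyquist = 24,000/2 = 12,000 Hz; 64,587 Hz exceeds it.
Alias = |64,587 − 3×24,000| = |64,587 − 72,000| = 7,413 Hz = 7.413 kHz.

7.413 kHz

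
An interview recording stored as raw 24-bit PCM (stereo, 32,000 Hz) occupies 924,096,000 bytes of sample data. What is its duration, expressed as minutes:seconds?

80:13

Byte rate = 32,000 × 3 × 2 = 192,000 bytes/s.
Duration = 924,096,000 / 192,000 = 4,813 s.
4,813 s = 80:13.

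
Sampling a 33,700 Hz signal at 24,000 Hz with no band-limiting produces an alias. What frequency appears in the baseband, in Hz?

Nyquist = 24,000/2 = 12,000 Hz; 33,700 Hz exceeds it.
Alias = |33,700 − 1×24,000| = |33,700 − 24,000| = 9,700 Hz.

9,700 Hz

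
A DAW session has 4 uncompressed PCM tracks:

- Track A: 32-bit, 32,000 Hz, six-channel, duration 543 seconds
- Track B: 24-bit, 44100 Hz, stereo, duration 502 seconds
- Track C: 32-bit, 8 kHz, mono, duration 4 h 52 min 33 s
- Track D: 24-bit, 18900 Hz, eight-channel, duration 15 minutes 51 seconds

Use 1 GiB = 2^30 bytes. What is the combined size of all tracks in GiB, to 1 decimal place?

Track A: 32,000 × 543 × 4 × 6 = 417,024,000 bytes.
Track B: 44,100 × 502 × 3 × 2 = 132,829,200 bytes.
Track C: 4 h 52 min 33 s = 17,553 s; 8,000 × 17,553 × 4 × 1 = 561,696,000 bytes.
Track D: 15 minutes 51 seconds = 951 s; 18,900 × 951 × 3 × 8 = 431,373,600 bytes.
Total = 1,542,922,800 bytes = 1.4 GiB.

1.4 GiB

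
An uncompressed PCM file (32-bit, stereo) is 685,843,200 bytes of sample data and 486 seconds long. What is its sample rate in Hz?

Bytes = sample_rate × seconds × bytes_per_sample × channels.
sample_rate = 685,843,200 / (486 × 4 × 2) = 685,843,200 / 3,888 = 176,400 Hz.

176,400 Hz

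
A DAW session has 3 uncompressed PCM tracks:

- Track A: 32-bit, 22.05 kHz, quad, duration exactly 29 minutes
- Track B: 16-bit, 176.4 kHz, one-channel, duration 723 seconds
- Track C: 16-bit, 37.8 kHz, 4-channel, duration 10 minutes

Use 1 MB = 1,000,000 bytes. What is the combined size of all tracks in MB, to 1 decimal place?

Track A: exactly 29 minutes = 1,740 s; 22,050 × 1,740 × 4 × 4 = 613,872,000 bytes.
Track B: 176,400 × 723 × 2 × 1 = 255,074,400 bytes.
Track C: 10 minutes = 600 s; 37,800 × 600 × 2 × 4 = 181,440,000 bytes.
Total = 1,050,386,400 bytes = 1050.4 MB.

1050.4 MB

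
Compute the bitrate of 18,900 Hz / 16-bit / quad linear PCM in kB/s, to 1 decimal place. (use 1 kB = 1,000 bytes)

151.2 kB/s

Bit rate = 18,900 × 16 × 4 = 1,209,600 bits/s.
1,209,600 / 8 = 151,200 B/s = 151.2 kB/s.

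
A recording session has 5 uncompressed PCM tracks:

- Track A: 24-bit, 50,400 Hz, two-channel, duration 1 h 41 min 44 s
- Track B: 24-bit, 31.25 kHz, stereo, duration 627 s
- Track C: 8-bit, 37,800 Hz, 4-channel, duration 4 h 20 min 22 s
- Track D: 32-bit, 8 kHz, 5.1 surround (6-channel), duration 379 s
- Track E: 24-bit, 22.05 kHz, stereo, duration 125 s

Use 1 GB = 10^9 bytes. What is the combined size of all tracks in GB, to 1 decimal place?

Track A: 1 h 41 min 44 s = 6,104 s; 50,400 × 6,104 × 3 × 2 = 1,845,849,600 bytes.
Track B: 31,250 × 627 × 3 × 2 = 117,562,500 bytes.
Track C: 4 h 20 min 22 s = 15,622 s; 37,800 × 15,622 × 1 × 4 = 2,362,046,400 bytes.
Track D: 8,000 × 379 × 4 × 6 = 72,768,000 bytes.
Track E: 22,050 × 125 × 3 × 2 = 16,537,500 bytes.
Total = 4,414,764,000 bytes = 4.4 GB.

4.4 GB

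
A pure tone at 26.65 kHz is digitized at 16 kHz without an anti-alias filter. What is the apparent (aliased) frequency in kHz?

5.35 kHz

Nyquist = 16,000/2 = 8,000 Hz; 26,650 Hz exceeds it.
Alias = |26,650 − 2×16,000| = |26,650 − 32,000| = 5,350 Hz = 5.35 kHz.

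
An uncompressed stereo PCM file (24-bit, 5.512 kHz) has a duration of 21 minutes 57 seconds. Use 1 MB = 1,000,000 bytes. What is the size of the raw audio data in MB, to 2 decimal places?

Duration = 21 minutes 57 seconds = 1,317 s.
Bytes = 5,512 samples/s × 1,317 s × 3 bytes/sample × 2 ch = 43,555,824 bytes.
43,555,824 / 1,000,000 = 43.56 MB.

43.56 MB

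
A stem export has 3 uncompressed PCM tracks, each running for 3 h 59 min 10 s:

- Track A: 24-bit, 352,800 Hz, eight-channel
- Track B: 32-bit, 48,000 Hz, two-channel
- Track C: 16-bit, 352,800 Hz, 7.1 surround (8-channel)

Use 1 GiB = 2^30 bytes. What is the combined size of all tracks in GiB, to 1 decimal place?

193.7 GiB

3 h 59 min 10 s = 14,350 s.
Track A: 352,800 × 14,350 × 3 × 8 = 121,504,320,000 bytes.
Track B: 48,000 × 14,350 × 4 × 2 = 5,510,400,000 bytes.
Track C: 352,800 × 14,350 × 2 × 8 = 81,002,880,000 bytes.
Total = 208,017,600,000 bytes = 193.7 GiB.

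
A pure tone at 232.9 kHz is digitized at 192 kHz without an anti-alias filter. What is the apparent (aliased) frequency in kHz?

Nyquist = 192,000/2 = 96,000 Hz; 232,900 Hz exceeds it.
Alias = |232,900 − 1×192,000| = |232,900 − 192,000| = 40,900 Hz = 40.9 kHz.

40.9 kHz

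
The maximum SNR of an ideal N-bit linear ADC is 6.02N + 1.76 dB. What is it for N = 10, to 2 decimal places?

6.02 × 10 + 1.76 = 61.96 dB.

61.96 dB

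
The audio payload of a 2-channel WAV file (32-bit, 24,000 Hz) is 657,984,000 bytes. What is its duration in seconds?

3,427 seconds

Byte rate = 24,000 × 4 × 2 = 192,000 bytes/s.
Duration = 657,984,000 / 192,000 = 3,427 s.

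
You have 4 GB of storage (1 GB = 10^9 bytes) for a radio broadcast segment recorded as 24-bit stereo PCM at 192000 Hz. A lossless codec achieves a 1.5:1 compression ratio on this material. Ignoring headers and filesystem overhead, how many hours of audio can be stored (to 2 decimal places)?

Uncompressed byte rate = 192,000 × 3 × 2 = 1,152,000 bytes/s.
After 1.5:1 compression, effective rate ≈ 768000 bytes/s.
Capacity = 4 × 1,000,000,000 = 4,000,000,000 bytes.
4,000,000,000 / effective rate ≈ 5208.33 s → 1.45 hours.

1.45 hours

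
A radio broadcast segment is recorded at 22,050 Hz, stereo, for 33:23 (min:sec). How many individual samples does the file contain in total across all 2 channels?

88,332,300 samples

33:23 (min:sec) = 2,003 s.
22,050 × 2,003 s × 2 ch = 88,332,300 samples.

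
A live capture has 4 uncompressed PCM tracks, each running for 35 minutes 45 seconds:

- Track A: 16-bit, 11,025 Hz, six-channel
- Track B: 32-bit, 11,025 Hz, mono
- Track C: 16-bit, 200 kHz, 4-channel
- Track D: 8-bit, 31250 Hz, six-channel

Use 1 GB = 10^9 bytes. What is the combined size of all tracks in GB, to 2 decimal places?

4.21 GB

35 minutes 45 seconds = 2,145 s.
Track A: 11,025 × 2,145 × 2 × 6 = 283,783,500 bytes.
Track B: 11,025 × 2,145 × 4 × 1 = 94,594,500 bytes.
Track C: 200,000 × 2,145 × 2 × 4 = 3,432,000,000 bytes.
Track D: 31,250 × 2,145 × 1 × 6 = 402,187,500 bytes.
Total = 4,212,565,500 bytes = 4.21 GB.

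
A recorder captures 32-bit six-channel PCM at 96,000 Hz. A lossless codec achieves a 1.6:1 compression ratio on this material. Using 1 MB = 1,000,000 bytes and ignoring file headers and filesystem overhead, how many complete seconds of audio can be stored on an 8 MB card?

5 seconds

Uncompressed byte rate = 96,000 × 4 × 6 = 2,304,000 bytes/s.
After 1.6:1 compression, effective rate ≈ 1440000 bytes/s.
Capacity = 8 × 1,000,000 = 8,000,000 bytes.
8,000,000 / effective rate ≈ 5.56 s → 5 seconds.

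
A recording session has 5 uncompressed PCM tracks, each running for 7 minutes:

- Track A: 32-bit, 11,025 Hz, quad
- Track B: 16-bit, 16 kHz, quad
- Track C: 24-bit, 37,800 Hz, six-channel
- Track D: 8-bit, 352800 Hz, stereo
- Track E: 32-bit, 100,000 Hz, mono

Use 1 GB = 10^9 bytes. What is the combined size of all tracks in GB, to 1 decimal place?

7 minutes = 420 s.
Track A: 11,025 × 420 × 4 × 4 = 74,088,000 bytes.
Track B: 16,000 × 420 × 2 × 4 = 53,760,000 bytes.
Track C: 37,800 × 420 × 3 × 6 = 285,768,000 bytes.
Track D: 352,800 × 420 × 1 × 2 = 296,352,000 bytes.
Track E: 100,000 × 420 × 4 × 1 = 168,000,000 bytes.
Total = 877,968,000 bytes = 0.9 GB.

0.9 GB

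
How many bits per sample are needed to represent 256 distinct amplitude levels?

log2(256) = 8.

8 bits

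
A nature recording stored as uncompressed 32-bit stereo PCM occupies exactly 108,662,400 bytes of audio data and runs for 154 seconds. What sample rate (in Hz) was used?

88,200 Hz

Bytes = sample_rate × seconds × bytes_per_sample × channels.
sample_rate = 108,662,400 / (154 × 4 × 2) = 108,662,400 / 1,232 = 88,200 Hz.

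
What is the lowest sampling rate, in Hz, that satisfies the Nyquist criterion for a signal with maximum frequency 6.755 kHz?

Minimum sample rate = 2 × 6,755 Hz = 13,510 Hz.

13,510 Hz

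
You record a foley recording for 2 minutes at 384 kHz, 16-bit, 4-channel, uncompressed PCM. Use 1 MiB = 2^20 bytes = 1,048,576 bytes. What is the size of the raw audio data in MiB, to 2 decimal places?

Duration = 2 minutes = 120 s.
Bytes = 384,000 samples/s × 120 s × 2 bytes/sample × 4 ch = 368,640,000 bytes.
368,640,000 / 1,048,576 = 351.56 MiB.

351.56 MiB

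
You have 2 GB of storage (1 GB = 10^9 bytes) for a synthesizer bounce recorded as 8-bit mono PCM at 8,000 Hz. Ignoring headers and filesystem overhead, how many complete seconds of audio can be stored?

Uncompressed byte rate = 8,000 × 1 × 1 = 8,000 bytes/s.
Capacity = 2 × 1,000,000,000 = 2,000,000,000 bytes.
2,000,000,000 / 8,000 ≈ 250000 s → 250,000 seconds.

250,000 seconds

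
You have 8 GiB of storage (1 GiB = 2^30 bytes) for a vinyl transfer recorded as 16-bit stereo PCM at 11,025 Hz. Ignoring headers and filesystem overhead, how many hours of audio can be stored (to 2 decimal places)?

54.11 hours

Uncompressed byte rate = 11,025 × 2 × 2 = 44,100 bytes/s.
Capacity = 8 × 1,073,741,824 = 8,589,934,592 bytes.
8,589,934,592 / 44,100 ≈ 194783.1 s → 54.11 hours.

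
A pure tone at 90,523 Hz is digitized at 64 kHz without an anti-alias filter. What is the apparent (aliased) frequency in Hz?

26,523 Hz

Nyquist = 64,000/2 = 32,000 Hz; 90,523 Hz exceeds it.
Alias = |90,523 − 1×64,000| = |90,523 − 64,000| = 26,523 Hz.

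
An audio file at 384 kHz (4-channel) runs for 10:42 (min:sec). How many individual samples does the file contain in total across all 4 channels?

986,112,000 samples

10:42 (min:sec) = 642 s.
384,000 × 642 s × 4 ch = 986,112,000 samples.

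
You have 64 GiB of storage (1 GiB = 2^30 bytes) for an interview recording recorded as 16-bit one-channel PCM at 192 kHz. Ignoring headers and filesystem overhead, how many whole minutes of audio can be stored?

Uncompressed byte rate = 192,000 × 2 × 1 = 384,000 bytes/s.
Capacity = 64 × 1,073,741,824 = 68,719,476,736 bytes.
68,719,476,736 / 384,000 ≈ 178956.97 s → 2,982 minutes.

2,982 minutes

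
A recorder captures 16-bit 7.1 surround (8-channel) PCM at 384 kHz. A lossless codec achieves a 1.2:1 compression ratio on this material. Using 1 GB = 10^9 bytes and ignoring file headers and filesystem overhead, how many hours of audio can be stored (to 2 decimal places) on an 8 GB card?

0.43 hours

Uncompressed byte rate = 384,000 × 2 × 8 = 6,144,000 bytes/s.
After 1.2:1 compression, effective rate ≈ 5120000 bytes/s.
Capacity = 8 × 1,000,000,000 = 8,000,000,000 bytes.
8,000,000,000 / effective rate ≈ 1562.5 s → 0.43 hours.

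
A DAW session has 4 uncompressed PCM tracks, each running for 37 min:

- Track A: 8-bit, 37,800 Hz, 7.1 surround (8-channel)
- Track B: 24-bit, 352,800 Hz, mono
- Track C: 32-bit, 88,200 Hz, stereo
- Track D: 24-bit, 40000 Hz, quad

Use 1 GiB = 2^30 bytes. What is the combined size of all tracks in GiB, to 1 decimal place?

37 min = 2,220 s.
Track A: 37,800 × 2,220 × 1 × 8 = 671,328,000 bytes.
Track B: 352,800 × 2,220 × 3 × 1 = 2,349,648,000 bytes.
Track C: 88,200 × 2,220 × 4 × 2 = 1,566,432,000 bytes.
Track D: 40,000 × 2,220 × 3 × 4 = 1,065,600,000 bytes.
Total = 5,653,008,000 bytes = 5.3 GiB.

5.3 GiB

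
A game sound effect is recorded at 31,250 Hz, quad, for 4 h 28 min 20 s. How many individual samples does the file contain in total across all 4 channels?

4 h 28 min 20 s = 16,100 s.
31,250 × 16,100 s × 4 ch = 2,012,500,000 samples.

2,012,500,000 samples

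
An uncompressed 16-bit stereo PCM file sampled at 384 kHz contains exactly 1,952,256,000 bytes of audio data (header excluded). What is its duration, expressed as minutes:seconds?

Byte rate = 384,000 × 2 × 2 = 1,536,000 bytes/s.
Duration = 1,952,256,000 / 1,536,000 = 1,271 s.
1,271 s = 21:11.

21:11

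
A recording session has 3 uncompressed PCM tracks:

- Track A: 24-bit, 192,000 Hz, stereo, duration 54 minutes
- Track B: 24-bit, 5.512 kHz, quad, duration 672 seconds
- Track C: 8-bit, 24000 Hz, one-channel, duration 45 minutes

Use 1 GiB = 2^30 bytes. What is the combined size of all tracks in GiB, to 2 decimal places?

3.58 GiB

Track A: 54 minutes = 3,240 s; 192,000 × 3,240 × 3 × 2 = 3,732,480,000 bytes.
Track B: 5,512 × 672 × 3 × 4 = 44,448,768 bytes.
Track C: 45 minutes = 2,700 s; 24,000 × 2,700 × 1 × 1 = 64,800,000 bytes.
Total = 3,841,728,768 bytes = 3.58 GiB.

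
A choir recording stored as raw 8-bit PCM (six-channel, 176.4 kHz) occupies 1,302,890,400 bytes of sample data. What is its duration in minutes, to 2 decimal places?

Byte rate = 176,400 × 1 × 6 = 1,058,400 bytes/s.
Duration = 1,302,890,400 / 1,058,400 = 1,231 s.
1,231 s / 60 = 20.52 minutes.

20.52 minutes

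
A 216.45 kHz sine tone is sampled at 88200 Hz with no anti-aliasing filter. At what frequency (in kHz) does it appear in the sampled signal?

40.05 kHz

Nyquist = 88,200/2 = 44,100 Hz; 216,450 Hz exceeds it.
Alias = |216,450 − 2×88,200| = |216,450 − 176,400| = 40,050 Hz = 40.05 kHz.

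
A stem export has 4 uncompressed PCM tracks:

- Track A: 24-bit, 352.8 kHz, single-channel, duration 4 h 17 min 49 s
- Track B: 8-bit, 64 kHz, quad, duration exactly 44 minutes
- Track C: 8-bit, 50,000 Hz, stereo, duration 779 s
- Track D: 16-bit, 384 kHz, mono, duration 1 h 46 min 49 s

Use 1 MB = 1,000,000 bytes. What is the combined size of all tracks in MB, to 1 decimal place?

22048.2 MB

Track A: 4 h 17 min 49 s = 15,469 s; 352,800 × 15,469 × 3 × 1 = 16,372,389,600 bytes.
Track B: exactly 44 minutes = 2,640 s; 64,000 × 2,640 × 1 × 4 = 675,840,000 bytes.
Track C: 50,000 × 779 × 1 × 2 = 77,900,000 bytes.
Track D: 1 h 46 min 49 s = 6,409 s; 384,000 × 6,409 × 2 × 1 = 4,922,112,000 bytes.
Total = 22,048,241,600 bytes = 22048.2 MB.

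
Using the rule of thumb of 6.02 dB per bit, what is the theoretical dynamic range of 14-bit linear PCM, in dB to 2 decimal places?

84.28 dB

14 × 6.02 = 84.28 dB.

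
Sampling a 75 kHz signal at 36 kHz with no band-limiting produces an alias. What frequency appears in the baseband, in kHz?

Nyquist = 36,000/2 = 18,000 Hz; 75,000 Hz exceeds it.
Alias = |75,000 − 2×36,000| = |75,000 − 72,000| = 3,000 Hz = 3 kHz.

3 kHz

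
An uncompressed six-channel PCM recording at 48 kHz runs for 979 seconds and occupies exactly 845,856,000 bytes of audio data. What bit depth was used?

Bytes per sample = 845,856,000 / (48,000 × 979 × 6) = 845,856,000 / 281,952,000 = 3.
Bit depth = 3 × 8 = 24 bits.

24 bits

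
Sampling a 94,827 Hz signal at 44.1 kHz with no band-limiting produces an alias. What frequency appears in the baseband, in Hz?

6,627 Hz

Nyquist = 44,100/2 = 22,050 Hz; 94,827 Hz exceeds it.
Alias = |94,827 − 2×44,100| = |94,827 − 88,200| = 6,627 Hz.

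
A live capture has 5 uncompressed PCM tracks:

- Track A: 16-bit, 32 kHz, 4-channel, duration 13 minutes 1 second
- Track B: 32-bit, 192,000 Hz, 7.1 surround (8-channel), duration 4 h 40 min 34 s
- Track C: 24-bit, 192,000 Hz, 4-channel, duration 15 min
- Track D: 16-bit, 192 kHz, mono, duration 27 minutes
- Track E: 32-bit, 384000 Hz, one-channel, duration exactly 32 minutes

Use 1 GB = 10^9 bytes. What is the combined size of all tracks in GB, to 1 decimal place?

109.3 GB

Track A: 13 minutes 1 second = 781 s; 32,000 × 781 × 2 × 4 = 199,936,000 bytes.
Track B: 4 h 40 min 34 s = 16,834 s; 192,000 × 16,834 × 4 × 8 = 103,428,096,000 bytes.
Track C: 15 min = 900 s; 192,000 × 900 × 3 × 4 = 2,073,600,000 bytes.
Track D: 27 minutes = 1,620 s; 192,000 × 1,620 × 2 × 1 = 622,080,000 bytes.
Track E: exactly 32 minutes = 1,920 s; 384,000 × 1,920 × 4 × 1 = 2,949,120,000 bytes.
Total = 109,272,832,000 bytes = 109.3 GB.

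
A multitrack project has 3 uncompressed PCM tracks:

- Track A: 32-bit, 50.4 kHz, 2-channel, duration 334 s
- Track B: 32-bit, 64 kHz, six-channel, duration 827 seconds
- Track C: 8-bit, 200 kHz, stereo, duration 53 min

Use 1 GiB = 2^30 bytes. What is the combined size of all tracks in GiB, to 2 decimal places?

2.49 GiB

Track A: 50,400 × 334 × 4 × 2 = 134,668,800 bytes.
Track B: 64,000 × 827 × 4 × 6 = 1,270,272,000 bytes.
Track C: 53 min = 3,180 s; 200,000 × 3,180 × 1 × 2 = 1,272,000,000 bytes.
Total = 2,676,940,800 bytes = 2.49 GiB.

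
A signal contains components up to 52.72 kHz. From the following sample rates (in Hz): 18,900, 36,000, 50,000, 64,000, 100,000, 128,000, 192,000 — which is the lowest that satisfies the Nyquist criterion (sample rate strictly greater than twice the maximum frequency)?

Need sample rate > 2 × 52,720 = 105,440 Hz.
Lowest listed rate above 105,440 Hz is 128,000 Hz.

128,000 Hz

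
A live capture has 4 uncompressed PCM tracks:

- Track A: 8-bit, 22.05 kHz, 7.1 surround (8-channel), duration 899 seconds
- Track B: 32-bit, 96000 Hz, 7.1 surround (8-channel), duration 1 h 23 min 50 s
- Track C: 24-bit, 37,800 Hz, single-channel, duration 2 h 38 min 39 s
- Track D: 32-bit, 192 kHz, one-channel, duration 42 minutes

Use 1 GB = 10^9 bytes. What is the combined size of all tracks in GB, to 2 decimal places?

Track A: 22,050 × 899 × 1 × 8 = 158,583,600 bytes.
Track B: 1 h 23 min 50 s = 5,030 s; 96,000 × 5,030 × 4 × 8 = 15,452,160,000 bytes.
Track C: 2 h 38 min 39 s = 9,519 s; 37,800 × 9,519 × 3 × 1 = 1,079,454,600 bytes.
Track D: 42 minutes = 2,520 s; 192,000 × 2,520 × 4 × 1 = 1,935,360,000 bytes.
Total = 18,625,558,200 bytes = 18.63 GB.

18.63 GB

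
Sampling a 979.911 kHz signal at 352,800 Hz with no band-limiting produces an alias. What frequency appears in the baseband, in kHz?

Nyquist = 352,800/2 = 176,400 Hz; 979,911 Hz exceeds it.
Alias = |979,911 − 3×352,800| = |979,911 − 1,058,400| = 78,489 Hz = 78.489 kHz.

78.489 kHz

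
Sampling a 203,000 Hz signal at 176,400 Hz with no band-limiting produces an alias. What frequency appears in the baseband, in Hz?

26,600 Hz

Nyquist = 176,400/2 = 88,200 Hz; 203,000 Hz exceeds it.
Alias = |203,000 − 1×176,400| = |203,000 − 176,400| = 26,600 Hz.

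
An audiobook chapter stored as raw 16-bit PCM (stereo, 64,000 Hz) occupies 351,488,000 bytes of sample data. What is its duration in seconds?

Byte rate = 64,000 × 2 × 2 = 256,000 bytes/s.
Duration = 351,488,000 / 256,000 = 1,373 s.

1,373 seconds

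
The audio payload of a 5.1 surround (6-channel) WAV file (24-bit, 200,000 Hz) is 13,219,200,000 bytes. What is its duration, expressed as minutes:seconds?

61:12

Byte rate = 200,000 × 3 × 6 = 3,600,000 bytes/s.
Duration = 13,219,200,000 / 3,600,000 = 3,672 s.
3,672 s = 61:12.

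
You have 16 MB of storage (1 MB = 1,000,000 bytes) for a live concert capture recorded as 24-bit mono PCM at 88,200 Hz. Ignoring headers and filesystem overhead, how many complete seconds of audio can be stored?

60 seconds

Uncompressed byte rate = 88,200 × 3 × 1 = 264,600 bytes/s.
Capacity = 16 × 1,000,000 = 16,000,000 bytes.
16,000,000 / 264,600 ≈ 60.47 s → 60 seconds.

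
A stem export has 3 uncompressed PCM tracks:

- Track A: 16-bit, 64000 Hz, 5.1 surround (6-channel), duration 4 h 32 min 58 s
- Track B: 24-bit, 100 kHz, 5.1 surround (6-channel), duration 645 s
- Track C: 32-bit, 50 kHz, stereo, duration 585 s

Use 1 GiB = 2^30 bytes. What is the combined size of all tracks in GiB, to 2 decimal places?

Track A: 4 h 32 min 58 s = 16,378 s; 64,000 × 16,378 × 2 × 6 = 12,578,304,000 bytes.
Track B: 100,000 × 645 × 3 × 6 = 1,161,000,000 bytes.
Track C: 50,000 × 585 × 4 × 2 = 234,000,000 bytes.
Total = 13,973,304,000 bytes = 13.01 GiB.

13.01 GiB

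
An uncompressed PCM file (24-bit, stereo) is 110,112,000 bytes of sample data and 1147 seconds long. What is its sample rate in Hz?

16,000 Hz

Bytes = sample_rate × seconds × bytes_per_sample × channels.
sample_rate = 110,112,000 / (1,147 × 3 × 2) = 110,112,000 / 6,882 = 16,000 Hz.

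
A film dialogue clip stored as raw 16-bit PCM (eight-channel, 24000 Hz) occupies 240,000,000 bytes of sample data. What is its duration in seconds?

625 seconds

Byte rate = 24,000 × 2 × 8 = 384,000 bytes/s.
Duration = 240,000,000 / 384,000 = 625 s.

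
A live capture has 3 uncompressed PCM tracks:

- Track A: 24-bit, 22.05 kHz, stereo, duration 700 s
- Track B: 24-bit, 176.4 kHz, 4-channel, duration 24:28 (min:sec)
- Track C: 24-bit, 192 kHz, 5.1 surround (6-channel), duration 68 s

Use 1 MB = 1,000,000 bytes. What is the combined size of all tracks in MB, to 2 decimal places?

3435.08 MB

Track A: 22,050 × 700 × 3 × 2 = 92,610,000 bytes.
Track B: 24:28 (min:sec) = 1,468 s; 176,400 × 1,468 × 3 × 4 = 3,107,462,400 bytes.
Track C: 192,000 × 68 × 3 × 6 = 235,008,000 bytes.
Total = 3,435,080,400 bytes = 3435.08 MB.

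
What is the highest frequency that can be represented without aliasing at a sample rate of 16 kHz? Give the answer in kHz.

Nyquist frequency = sample rate / 2 = 16,000 / 2 = 8 kHz.

8 kHz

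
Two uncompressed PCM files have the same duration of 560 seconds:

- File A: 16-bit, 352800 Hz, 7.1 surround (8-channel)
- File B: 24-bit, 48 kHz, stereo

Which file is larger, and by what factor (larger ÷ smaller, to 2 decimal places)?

File A, by a factor of 19.60

File A: 352,800 × 2 × 8 = 5,644,800 bytes/s.
File B: 48,000 × 3 × 2 = 288,000 bytes/s.
File A is larger; ratio = 3,161,088,000 / 161,280,000 = 19.60.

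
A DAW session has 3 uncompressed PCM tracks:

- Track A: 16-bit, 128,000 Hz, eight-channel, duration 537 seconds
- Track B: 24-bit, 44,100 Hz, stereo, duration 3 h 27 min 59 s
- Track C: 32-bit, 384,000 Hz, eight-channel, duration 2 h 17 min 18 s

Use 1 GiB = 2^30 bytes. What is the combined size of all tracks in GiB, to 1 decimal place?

98.4 GiB

Track A: 128,000 × 537 × 2 × 8 = 1,099,776,000 bytes.
Track B: 3 h 27 min 59 s = 12,479 s; 44,100 × 12,479 × 3 × 2 = 3,301,943,400 bytes.
Track C: 2 h 17 min 18 s = 8,238 s; 384,000 × 8,238 × 4 × 8 = 101,228,544,000 bytes.
Total = 105,630,263,400 bytes = 98.4 GiB.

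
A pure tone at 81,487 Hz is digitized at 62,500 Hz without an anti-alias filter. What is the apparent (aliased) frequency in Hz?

18,987 Hz

Nyquist = 62,500/2 = 31,250 Hz; 81,487 Hz exceeds it.
Alias = |81,487 − 1×62,500| = |81,487 − 62,500| = 18,987 Hz.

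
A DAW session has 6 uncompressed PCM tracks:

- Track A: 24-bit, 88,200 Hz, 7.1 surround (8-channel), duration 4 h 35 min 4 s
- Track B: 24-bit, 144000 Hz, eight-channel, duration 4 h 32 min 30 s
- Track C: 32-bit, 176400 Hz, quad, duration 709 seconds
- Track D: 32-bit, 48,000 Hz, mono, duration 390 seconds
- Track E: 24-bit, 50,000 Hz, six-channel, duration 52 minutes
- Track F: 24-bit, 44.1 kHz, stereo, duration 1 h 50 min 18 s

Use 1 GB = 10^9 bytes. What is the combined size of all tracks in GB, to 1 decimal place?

98.1 GB

Track A: 4 h 35 min 4 s = 16,504 s; 88,200 × 16,504 × 3 × 8 = 34,935,667,200 bytes.
Track B: 4 h 32 min 30 s = 16,350 s; 144,000 × 16,350 × 3 × 8 = 56,505,600,000 bytes.
Track C: 176,400 × 709 × 4 × 4 = 2,001,081,600 bytes.
Track D: 48,000 × 390 × 4 × 1 = 74,880,000 bytes.
Track E: 52 minutes = 3,120 s; 50,000 × 3,120 × 3 × 6 = 2,808,000,000 bytes.
Track F: 1 h 50 min 18 s = 6,618 s; 44,100 × 6,618 × 3 × 2 = 1,751,122,800 bytes.
Total = 98,076,351,600 bytes = 98.1 GB.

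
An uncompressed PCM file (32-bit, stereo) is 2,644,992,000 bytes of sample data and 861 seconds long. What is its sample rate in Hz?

384,000 Hz

Bytes = sample_rate × seconds × bytes_per_sample × channels.
sample_rate = 2,644,992,000 / (861 × 4 × 2) = 2,644,992,000 / 6,888 = 384,000 Hz.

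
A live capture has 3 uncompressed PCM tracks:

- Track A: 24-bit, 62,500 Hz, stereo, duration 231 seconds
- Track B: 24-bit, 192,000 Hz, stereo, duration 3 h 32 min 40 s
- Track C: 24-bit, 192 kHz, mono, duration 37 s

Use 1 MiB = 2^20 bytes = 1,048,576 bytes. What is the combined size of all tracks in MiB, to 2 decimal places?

Track A: 62,500 × 231 × 3 × 2 = 86,625,000 bytes.
Track B: 3 h 32 min 40 s = 12,760 s; 192,000 × 12,760 × 3 × 2 = 14,699,520,000 bytes.
Track C: 192,000 × 37 × 3 × 1 = 21,312,000 bytes.
Total = 14,807,457,000 bytes = 14121.49 MiB.

14121.49 MiB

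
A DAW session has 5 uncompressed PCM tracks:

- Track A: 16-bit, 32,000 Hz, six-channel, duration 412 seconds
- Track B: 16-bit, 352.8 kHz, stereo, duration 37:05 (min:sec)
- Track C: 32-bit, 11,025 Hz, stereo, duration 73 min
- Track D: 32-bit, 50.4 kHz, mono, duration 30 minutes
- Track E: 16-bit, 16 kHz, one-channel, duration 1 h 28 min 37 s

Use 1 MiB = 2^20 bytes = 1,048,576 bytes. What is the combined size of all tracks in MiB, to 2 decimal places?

Track A: 32,000 × 412 × 2 × 6 = 158,208,000 bytes.
Track B: 37:05 (min:sec) = 2,225 s; 352,800 × 2,225 × 2 × 2 = 3,139,920,000 bytes.
Track C: 73 min = 4,380 s; 11,025 × 4,380 × 4 × 2 = 386,316,000 bytes.
Track D: 30 minutes = 1,800 s; 50,400 × 1,800 × 4 × 1 = 362,880,000 bytes.
Track E: 1 h 28 min 37 s = 5,317 s; 16,000 × 5,317 × 2 × 1 = 170,144,000 bytes.
Total = 4,217,468,000 bytes = 4022.09 MiB.

4022.09 MiB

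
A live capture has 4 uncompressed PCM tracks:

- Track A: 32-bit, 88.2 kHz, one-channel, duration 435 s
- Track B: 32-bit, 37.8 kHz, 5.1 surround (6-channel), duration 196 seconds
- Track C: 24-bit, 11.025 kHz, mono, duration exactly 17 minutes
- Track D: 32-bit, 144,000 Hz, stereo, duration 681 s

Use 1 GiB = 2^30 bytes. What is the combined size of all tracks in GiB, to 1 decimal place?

1.1 GiB

Track A: 88,200 × 435 × 4 × 1 = 153,468,000 bytes.
Track B: 37,800 × 196 × 4 × 6 = 177,811,200 bytes.
Track C: exactly 17 minutes = 1,020 s; 11,025 × 1,020 × 3 × 1 = 33,736,500 bytes.
Track D: 144,000 × 681 × 4 × 2 = 784,512,000 bytes.
Total = 1,149,527,700 bytes = 1.1 GiB.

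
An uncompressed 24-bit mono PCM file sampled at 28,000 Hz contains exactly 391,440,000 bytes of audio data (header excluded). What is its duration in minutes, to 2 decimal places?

77.67 minutes

Byte rate = 28,000 × 3 × 1 = 84,000 bytes/s.
Duration = 391,440,000 / 84,000 = 4,660 s.
4,660 s / 60 = 77.67 minutes.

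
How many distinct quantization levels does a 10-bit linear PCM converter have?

1,024 levels

2^10 = 1,024.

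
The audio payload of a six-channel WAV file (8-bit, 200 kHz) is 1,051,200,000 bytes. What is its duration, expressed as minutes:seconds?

14:36

Byte rate = 200,000 × 1 × 6 = 1,200,000 bytes/s.
Duration = 1,051,200,000 / 1,200,000 = 876 s.
876 s = 14:36.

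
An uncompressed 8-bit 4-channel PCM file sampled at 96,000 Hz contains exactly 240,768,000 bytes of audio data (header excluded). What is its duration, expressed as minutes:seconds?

Byte rate = 96,000 × 1 × 4 = 384,000 bytes/s.
Duration = 240,768,000 / 384,000 = 627 s.
627 s = 10:27.

10:27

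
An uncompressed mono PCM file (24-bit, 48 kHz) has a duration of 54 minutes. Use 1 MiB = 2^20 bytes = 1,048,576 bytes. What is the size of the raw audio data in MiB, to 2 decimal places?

444.95 MiB

Duration = 54 minutes = 3,240 s.
Bytes = 48,000 samples/s × 3,240 s × 3 bytes/sample × 1 ch = 466,560,000 bytes.
466,560,000 / 1,048,576 = 444.95 MiB.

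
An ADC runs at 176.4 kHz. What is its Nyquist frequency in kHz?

88.2 kHz

Nyquist frequency = sample rate / 2 = 176,400 / 2 = 88.2 kHz.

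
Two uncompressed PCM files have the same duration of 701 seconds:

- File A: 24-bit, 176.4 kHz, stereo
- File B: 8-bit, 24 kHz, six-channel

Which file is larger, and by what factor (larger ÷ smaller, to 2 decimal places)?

File A, by a factor of 7.35

File A: 176,400 × 3 × 2 = 1,058,400 bytes/s.
File B: 24,000 × 1 × 6 = 144,000 bytes/s.
File A is larger; ratio = 741,938,400 / 100,944,000 = 7.35.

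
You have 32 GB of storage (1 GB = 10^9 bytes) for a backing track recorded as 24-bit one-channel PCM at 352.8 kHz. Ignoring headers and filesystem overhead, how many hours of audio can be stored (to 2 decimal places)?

8.40 hours

Uncompressed byte rate = 352,800 × 3 × 1 = 1,058,400 bytes/s.
Capacity = 32 × 1,000,000,000 = 32,000,000,000 bytes.
32,000,000,000 / 1,058,400 ≈ 30234.32 s → 8.40 hours.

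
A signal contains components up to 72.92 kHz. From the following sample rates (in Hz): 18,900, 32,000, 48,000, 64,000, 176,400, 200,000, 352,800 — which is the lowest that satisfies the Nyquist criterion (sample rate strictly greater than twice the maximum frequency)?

Need sample rate > 2 × 72,920 = 145,840 Hz.
Lowest listed rate above 145,840 Hz is 176,400 Hz.

176,400 Hz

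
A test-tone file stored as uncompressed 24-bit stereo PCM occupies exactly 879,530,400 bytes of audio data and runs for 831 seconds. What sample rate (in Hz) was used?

Bytes = sample_rate × seconds × bytes_per_sample × channels.
sample_rate = 879,530,400 / (831 × 3 × 2) = 879,530,400 / 4,986 = 176,400 Hz.

176,400 Hz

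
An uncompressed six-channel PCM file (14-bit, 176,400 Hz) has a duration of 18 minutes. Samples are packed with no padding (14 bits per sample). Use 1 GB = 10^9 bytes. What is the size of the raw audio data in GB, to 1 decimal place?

2.0 GB

Duration = 18 minutes = 1,080 s.
Bits = 176,400 × 1,080 × 14 × 6 = 16,003,008,000 bits = 2,000,376,000 bytes.
2,000,376,000 / 1,000,000,000 = 2.0 GB.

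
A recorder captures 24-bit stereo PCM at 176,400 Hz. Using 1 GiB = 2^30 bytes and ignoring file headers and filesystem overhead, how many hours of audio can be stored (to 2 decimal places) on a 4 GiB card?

Uncompressed byte rate = 176,400 × 3 × 2 = 1,058,400 bytes/s.
Capacity = 4 × 1,073,741,824 = 4,294,967,296 bytes.
4,294,967,296 / 1,058,400 ≈ 4057.98 s → 1.13 hours.

1.13 hours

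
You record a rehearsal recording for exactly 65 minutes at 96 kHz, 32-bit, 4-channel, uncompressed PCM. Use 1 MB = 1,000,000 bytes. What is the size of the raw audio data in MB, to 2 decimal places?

5990.40 MB

Duration = exactly 65 minutes = 3,900 s.
Bytes = 96,000 samples/s × 3,900 s × 4 bytes/sample × 4 ch = 5,990,400,000 bytes.
5,990,400,000 / 1,000,000 = 5990.40 MB.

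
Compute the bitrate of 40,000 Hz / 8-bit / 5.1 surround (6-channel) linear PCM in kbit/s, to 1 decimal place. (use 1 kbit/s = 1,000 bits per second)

Bit rate = 40,000 × 8 × 6 = 1,920,000 bits/s.
= 1920.0 kbit/s.

1920.0 kbit/s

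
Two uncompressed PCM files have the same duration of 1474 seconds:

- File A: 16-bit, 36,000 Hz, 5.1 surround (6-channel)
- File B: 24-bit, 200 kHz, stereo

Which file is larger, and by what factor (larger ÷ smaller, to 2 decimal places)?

File A: 36,000 × 2 × 6 = 432,000 bytes/s.
File B: 200,000 × 3 × 2 = 1,200,000 bytes/s.
File B is larger; ratio = 1,768,800,000 / 636,768,000 = 2.78.

File B, by a factor of 2.78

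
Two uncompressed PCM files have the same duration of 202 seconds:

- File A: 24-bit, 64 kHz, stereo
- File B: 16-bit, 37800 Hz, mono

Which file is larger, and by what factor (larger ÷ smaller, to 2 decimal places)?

File A: 64,000 × 3 × 2 = 384,000 bytes/s.
File B: 37,800 × 2 × 1 = 75,600 bytes/s.
File A is larger; ratio = 77,568,000 / 15,271,200 = 5.08.

File A, by a factor of 5.08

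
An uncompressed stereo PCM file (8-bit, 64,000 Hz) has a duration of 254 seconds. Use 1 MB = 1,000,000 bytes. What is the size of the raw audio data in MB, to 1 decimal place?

Bytes = 64,000 samples/s × 254 s × 1 bytes/sample × 2 ch = 32,512,000 bytes.
32,512,000 / 1,000,000 = 32.5 MB.

32.5 MB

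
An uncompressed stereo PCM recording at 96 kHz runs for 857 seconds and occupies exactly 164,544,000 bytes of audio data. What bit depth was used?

8 bits

Bytes per sample = 164,544,000 / (96,000 × 857 × 2) = 164,544,000 / 164,544,000 = 1.
Bit depth = 1 × 8 = 8 bits.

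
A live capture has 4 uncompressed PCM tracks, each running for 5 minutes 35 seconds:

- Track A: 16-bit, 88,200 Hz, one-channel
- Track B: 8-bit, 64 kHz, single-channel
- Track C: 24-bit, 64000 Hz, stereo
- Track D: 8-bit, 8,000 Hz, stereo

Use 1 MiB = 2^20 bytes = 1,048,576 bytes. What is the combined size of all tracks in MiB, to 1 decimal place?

204.6 MiB

5 minutes 35 seconds = 335 s.
Track A: 88,200 × 335 × 2 × 1 = 59,094,000 bytes.
Track B: 64,000 × 335 × 1 × 1 = 21,440,000 bytes.
Track C: 64,000 × 335 × 3 × 2 = 128,640,000 bytes.
Track D: 8,000 × 335 × 1 × 2 = 5,360,000 bytes.
Total = 214,534,000 bytes = 204.6 MiB.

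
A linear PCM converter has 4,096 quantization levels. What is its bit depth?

log2(4,096) = 12.

12 bits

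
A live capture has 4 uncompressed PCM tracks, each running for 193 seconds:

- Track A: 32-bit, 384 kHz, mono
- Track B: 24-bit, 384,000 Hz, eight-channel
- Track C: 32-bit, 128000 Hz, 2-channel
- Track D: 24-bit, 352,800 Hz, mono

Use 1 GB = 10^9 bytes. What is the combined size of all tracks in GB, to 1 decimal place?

Track A: 384,000 × 193 × 4 × 1 = 296,448,000 bytes.
Track B: 384,000 × 193 × 3 × 8 = 1,778,688,000 bytes.
Track C: 128,000 × 193 × 4 × 2 = 197,632,000 bytes.
Track D: 352,800 × 193 × 3 × 1 = 204,271,200 bytes.
Total = 2,477,039,200 bytes = 2.5 GB.

2.5 GB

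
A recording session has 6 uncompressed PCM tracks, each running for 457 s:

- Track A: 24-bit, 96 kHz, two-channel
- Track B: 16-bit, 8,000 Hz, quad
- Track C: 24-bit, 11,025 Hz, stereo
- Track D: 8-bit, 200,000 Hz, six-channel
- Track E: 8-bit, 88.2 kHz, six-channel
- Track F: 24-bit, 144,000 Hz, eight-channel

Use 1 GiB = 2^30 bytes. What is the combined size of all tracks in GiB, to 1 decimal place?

2.5 GiB

Track A: 96,000 × 457 × 3 × 2 = 263,232,000 bytes.
Track B: 8,000 × 457 × 2 × 4 = 29,248,000 bytes.
Track C: 11,025 × 457 × 3 × 2 = 30,230,550 bytes.
Track D: 200,000 × 457 × 1 × 6 = 548,400,000 bytes.
Track E: 88,200 × 457 × 1 × 6 = 241,844,400 bytes.
Track F: 144,000 × 457 × 3 × 8 = 1,579,392,000 bytes.
Total = 2,692,346,950 bytes = 2.5 GiB.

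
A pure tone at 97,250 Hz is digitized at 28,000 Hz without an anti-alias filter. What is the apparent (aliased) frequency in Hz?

13,250 Hz

Nyquist = 28,000/2 = 14,000 Hz; 97,250 Hz exceeds it.
Alias = |97,250 − 3×28,000| = |97,250 − 84,000| = 13,250 Hz.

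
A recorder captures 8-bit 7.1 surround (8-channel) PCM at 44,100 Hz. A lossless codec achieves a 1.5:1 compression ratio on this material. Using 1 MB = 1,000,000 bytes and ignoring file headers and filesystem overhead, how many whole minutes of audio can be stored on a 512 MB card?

36 minutes

Uncompressed byte rate = 44,100 × 1 × 8 = 352,800 bytes/s.
After 1.5:1 compression, effective rate ≈ 235200 bytes/s.
Capacity = 512 × 1,000,000 = 512,000,000 bytes.
512,000,000 / effective rate ≈ 2176.87 s → 36 minutes.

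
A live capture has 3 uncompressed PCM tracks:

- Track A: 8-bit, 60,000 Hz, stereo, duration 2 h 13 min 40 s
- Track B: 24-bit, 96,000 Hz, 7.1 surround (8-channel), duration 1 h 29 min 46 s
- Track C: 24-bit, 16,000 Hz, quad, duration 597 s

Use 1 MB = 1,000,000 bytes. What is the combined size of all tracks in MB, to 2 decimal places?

13486.37 MB

Track A: 2 h 13 min 40 s = 8,020 s; 60,000 × 8,020 × 1 × 2 = 962,400,000 bytes.
Track B: 1 h 29 min 46 s = 5,386 s; 96,000 × 5,386 × 3 × 8 = 12,409,344,000 bytes.
Track C: 16,000 × 597 × 3 × 4 = 114,624,000 bytes.
Total = 13,486,368,000 bytes = 13486.37 MB.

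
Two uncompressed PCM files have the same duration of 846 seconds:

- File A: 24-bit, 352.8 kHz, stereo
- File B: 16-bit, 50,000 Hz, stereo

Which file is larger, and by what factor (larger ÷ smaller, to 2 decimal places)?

File A, by a factor of 10.58

File A: 352,800 × 3 × 2 = 2,116,800 bytes/s.
File B: 50,000 × 2 × 2 = 200,000 bytes/s.
File A is larger; ratio = 1,790,812,800 / 169,200,000 = 10.58.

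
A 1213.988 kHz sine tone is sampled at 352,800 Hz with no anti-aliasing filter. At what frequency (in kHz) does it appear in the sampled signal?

Nyquist = 352,800/2 = 176,400 Hz; 1,213,988 Hz exceeds it.
Alias = |1,213,988 − 3×352,800| = |1,213,988 − 1,058,400| = 155,588 Hz = 155.588 kHz.

155.588 kHz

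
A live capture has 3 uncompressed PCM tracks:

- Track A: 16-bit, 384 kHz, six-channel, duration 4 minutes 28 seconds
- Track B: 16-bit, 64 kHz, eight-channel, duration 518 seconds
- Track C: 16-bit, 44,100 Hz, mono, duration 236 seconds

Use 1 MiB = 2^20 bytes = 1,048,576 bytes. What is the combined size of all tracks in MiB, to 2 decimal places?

Track A: 4 minutes 28 seconds = 268 s; 384,000 × 268 × 2 × 6 = 1,234,944,000 bytes.
Track B: 64,000 × 518 × 2 × 8 = 530,432,000 bytes.
Track C: 44,100 × 236 × 2 × 1 = 20,815,200 bytes.
Total = 1,786,191,200 bytes = 1703.44 MiB.

1703.44 MiB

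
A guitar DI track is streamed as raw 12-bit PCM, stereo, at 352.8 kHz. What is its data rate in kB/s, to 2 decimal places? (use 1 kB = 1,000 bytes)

1058.40 kB/s

Bit rate = 352,800 × 12 × 2 = 8,467,200 bits/s.
8,467,200 / 8 = 1,058,400 B/s = 1058.40 kB/s.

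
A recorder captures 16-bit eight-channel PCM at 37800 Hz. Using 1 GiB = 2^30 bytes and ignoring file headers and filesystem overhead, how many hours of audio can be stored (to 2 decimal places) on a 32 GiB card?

Uncompressed byte rate = 37,800 × 2 × 8 = 604,800 bytes/s.
Capacity = 32 × 1,073,741,824 = 34,359,738,368 bytes.
34,359,738,368 / 604,800 ≈ 56811.74 s → 15.78 hours.

15.78 hours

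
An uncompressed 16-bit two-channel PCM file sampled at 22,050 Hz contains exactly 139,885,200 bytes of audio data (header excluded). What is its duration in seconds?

Byte rate = 22,050 × 2 × 2 = 88,200 bytes/s.
Duration = 139,885,200 / 88,200 = 1,586 s.

1,586 seconds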